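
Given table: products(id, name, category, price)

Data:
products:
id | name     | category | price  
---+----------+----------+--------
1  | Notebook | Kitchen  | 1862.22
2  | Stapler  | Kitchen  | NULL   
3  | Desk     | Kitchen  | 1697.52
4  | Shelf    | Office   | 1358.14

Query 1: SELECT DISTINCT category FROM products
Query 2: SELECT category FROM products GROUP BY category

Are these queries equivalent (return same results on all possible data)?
Yes, equivalent

Both queries return: [('Kitchen',), ('Office',)]

Reason: Both get unique categorys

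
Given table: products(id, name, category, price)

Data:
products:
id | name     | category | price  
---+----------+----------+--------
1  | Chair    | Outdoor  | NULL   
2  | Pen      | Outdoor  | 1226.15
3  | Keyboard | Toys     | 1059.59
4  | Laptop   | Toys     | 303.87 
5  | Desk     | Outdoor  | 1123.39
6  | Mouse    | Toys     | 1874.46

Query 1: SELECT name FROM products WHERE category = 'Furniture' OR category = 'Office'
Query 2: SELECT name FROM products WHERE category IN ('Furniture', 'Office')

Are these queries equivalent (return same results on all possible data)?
Yes, equivalent

Both queries return: []

Reason: OR vs IN are equivalent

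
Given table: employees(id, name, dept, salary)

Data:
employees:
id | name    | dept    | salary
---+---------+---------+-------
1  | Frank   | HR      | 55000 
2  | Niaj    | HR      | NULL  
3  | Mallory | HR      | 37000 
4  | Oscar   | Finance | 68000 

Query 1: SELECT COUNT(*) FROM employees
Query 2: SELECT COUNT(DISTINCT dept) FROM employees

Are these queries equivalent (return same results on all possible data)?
No, not equivalent

Query 1 returns: [(4,)]
Query 2 returns: [(2,)]

Reason: COUNT(*) counts rows, COUNT(DISTINCT dept) counts unique depts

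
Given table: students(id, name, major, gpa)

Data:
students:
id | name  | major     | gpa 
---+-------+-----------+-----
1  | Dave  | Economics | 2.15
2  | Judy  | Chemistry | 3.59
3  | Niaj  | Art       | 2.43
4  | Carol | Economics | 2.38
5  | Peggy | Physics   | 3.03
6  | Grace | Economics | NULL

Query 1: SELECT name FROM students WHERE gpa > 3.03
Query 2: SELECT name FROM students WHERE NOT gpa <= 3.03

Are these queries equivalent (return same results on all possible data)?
Yes, equivalent

Both queries return: [('Judy',)]

Reason: Both filter gpa > 3.03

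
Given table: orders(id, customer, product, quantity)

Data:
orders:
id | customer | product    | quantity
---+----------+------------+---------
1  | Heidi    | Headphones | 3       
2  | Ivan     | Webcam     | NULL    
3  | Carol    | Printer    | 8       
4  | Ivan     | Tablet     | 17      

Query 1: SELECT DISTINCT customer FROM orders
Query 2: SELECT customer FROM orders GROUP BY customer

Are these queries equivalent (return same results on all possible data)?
Yes, equivalent

Both queries return: [('Carol',), ('Heidi',), ('Ivan',)]

Reason: Both get unique customers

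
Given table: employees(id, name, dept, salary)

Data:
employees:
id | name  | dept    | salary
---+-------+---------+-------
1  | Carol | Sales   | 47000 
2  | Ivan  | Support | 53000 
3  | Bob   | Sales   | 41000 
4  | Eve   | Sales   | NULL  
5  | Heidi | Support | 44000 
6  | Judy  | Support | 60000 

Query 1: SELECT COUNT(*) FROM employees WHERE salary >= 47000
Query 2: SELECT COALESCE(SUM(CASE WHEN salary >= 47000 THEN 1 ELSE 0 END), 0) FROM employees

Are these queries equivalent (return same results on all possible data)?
Yes, equivalent

Both queries return: [(3,)]

Reason: COUNT with WHERE vs conditional SUM (COALESCE handles empty-table NULL)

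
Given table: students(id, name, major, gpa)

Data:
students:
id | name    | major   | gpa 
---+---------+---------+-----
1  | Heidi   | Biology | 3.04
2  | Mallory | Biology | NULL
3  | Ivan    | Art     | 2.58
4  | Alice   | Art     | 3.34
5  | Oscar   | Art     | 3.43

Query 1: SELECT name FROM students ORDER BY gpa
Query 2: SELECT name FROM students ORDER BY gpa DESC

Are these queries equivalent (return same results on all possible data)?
No, not equivalent

Query 1 returns: [('Mallory',), ('Ivan',), ('Heidi',), ('Alice',), ('Oscar',)]
Query 2 returns: [('Oscar',), ('Alice',), ('Heidi',), ('Ivan',), ('Mallory',)]

Reason: ASC vs DESC gives opposite ordering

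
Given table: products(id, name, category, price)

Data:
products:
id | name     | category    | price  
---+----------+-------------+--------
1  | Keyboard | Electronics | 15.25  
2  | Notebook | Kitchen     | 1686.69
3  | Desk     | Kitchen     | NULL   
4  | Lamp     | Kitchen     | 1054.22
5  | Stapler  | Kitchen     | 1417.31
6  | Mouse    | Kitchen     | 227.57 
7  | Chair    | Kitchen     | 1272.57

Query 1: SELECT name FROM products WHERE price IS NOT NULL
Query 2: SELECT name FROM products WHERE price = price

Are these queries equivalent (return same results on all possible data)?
Yes, equivalent

Both queries return: [('Chair',), ('Keyboard',), ('Lamp',), ('Mouse',), ('Notebook',), ('Stapler',)]

Reason: IS NOT NULL vs self-equality (both exclude NULLs)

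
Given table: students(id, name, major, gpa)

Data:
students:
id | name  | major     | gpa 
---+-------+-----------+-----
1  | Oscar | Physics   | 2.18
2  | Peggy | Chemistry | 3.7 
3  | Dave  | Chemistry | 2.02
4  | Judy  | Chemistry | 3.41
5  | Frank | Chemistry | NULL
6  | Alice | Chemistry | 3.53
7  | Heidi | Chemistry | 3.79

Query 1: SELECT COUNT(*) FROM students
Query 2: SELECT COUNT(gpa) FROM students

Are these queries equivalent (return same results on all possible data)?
No, not equivalent

Query 1 returns: [(7,)]
Query 2 returns: [(6,)]

Reason: COUNT(*) includes NULLs, COUNT(column) excludes them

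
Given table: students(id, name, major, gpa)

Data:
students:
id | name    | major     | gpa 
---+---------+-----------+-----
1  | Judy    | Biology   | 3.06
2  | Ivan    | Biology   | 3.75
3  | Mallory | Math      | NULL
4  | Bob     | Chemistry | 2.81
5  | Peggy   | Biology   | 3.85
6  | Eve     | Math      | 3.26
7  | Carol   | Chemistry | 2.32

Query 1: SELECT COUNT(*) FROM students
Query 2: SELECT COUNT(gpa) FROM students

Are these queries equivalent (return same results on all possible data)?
No, not equivalent

Query 1 returns: [(7,)]
Query 2 returns: [(6,)]

Reason: COUNT(*) includes NULLs, COUNT(column) excludes them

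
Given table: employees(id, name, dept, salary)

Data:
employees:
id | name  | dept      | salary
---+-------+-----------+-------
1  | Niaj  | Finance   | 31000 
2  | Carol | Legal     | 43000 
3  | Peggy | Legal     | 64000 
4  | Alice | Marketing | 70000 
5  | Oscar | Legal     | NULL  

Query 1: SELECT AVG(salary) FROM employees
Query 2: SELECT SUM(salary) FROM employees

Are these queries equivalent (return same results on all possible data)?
No, not equivalent

Query 1 returns: [(52000.0,)]
Query 2 returns: [(208000,)]

Reason: AVG vs SUM give different aggregate values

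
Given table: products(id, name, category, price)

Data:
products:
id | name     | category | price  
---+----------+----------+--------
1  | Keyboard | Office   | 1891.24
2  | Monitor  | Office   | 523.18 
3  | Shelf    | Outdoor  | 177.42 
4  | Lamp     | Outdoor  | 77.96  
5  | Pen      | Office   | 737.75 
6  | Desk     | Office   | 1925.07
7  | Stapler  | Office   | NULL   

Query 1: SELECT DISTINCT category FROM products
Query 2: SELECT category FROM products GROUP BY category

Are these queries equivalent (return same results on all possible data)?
Yes, equivalent

Both queries return: [('Office',), ('Outdoor',)]

Reason: Both get unique categorys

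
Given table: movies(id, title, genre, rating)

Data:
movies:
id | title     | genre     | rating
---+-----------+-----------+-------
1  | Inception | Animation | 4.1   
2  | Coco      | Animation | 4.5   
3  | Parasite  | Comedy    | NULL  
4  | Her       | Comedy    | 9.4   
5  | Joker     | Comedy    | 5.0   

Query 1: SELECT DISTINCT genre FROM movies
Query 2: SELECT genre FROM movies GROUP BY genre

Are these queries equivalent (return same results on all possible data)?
Yes, equivalent

Both queries return: [('Animation',), ('Comedy',)]

Reason: Both get unique genres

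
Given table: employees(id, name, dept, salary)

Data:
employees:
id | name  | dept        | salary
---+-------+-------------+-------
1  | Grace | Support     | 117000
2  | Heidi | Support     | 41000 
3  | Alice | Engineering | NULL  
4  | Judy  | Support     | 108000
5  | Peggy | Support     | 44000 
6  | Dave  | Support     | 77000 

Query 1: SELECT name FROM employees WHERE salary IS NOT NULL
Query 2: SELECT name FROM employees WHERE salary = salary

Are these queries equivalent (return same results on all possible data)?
Yes, equivalent

Both queries return: [('Dave',), ('Grace',), ('Heidi',), ('Judy',), ('Peggy',)]

Reason: IS NOT NULL vs self-equality (both exclude NULLs)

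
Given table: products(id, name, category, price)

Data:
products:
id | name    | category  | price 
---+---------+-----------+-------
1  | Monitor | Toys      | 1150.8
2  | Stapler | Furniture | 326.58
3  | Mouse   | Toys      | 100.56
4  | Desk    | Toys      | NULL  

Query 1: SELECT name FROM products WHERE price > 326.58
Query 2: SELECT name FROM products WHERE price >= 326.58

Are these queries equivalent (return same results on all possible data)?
No, not equivalent

Query 1 returns: [('Monitor',)]
Query 2 returns: [('Monitor',), ('Stapler',)]

Reason: > vs >= gives different results when price = 326.58 exists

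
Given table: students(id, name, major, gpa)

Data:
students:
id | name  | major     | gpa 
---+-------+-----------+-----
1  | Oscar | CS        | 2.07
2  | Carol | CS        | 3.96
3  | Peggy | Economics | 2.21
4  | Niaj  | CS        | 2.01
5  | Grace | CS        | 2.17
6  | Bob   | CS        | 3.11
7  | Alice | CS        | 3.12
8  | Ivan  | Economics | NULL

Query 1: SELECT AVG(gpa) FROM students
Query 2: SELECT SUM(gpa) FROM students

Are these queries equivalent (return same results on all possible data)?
No, not equivalent

Query 1 returns: [(2.664285714285714,)]
Query 2 returns: [(18.65,)]

Reason: AVG vs SUM give different aggregate values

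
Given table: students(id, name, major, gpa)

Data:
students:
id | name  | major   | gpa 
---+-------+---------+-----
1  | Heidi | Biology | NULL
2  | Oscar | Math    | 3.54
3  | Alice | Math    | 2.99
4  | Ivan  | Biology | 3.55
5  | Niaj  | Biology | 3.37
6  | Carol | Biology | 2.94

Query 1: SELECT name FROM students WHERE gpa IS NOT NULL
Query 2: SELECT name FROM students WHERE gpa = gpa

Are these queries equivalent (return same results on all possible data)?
Yes, equivalent

Both queries return: [('Alice',), ('Carol',), ('Ivan',), ('Niaj',), ('Oscar',)]

Reason: IS NOT NULL vs self-equality (both exclude NULLs)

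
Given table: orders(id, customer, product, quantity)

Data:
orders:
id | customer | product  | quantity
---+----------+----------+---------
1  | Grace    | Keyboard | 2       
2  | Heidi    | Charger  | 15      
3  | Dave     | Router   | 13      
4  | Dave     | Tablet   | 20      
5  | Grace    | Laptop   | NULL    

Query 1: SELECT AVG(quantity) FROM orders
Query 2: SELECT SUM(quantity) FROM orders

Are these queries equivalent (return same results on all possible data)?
No, not equivalent

Query 1 returns: [(12.5,)]
Query 2 returns: [(50,)]

Reason: AVG vs SUM give different aggregate values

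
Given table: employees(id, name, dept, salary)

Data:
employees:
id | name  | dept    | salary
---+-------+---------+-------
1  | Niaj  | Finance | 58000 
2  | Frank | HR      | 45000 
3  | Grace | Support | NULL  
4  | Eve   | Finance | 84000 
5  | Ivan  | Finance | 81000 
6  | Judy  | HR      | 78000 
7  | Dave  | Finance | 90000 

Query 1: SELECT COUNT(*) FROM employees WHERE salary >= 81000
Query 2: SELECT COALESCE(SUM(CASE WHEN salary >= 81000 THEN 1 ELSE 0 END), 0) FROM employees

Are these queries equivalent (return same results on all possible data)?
Yes, equivalent

Both queries return: [(3,)]

Reason: COUNT with WHERE vs conditional SUM (COALESCE handles empty-table NULL)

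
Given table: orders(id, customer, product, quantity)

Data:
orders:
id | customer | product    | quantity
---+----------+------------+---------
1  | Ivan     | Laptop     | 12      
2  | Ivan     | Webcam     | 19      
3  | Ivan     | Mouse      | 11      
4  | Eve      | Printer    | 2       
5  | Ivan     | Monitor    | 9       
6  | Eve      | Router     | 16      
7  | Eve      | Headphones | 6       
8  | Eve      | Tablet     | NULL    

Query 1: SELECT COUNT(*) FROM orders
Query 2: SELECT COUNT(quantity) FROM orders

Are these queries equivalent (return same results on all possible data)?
No, not equivalent

Query 1 returns: [(8,)]
Query 2 returns: [(7,)]

Reason: COUNT(*) includes NULLs, COUNT(column) excludes them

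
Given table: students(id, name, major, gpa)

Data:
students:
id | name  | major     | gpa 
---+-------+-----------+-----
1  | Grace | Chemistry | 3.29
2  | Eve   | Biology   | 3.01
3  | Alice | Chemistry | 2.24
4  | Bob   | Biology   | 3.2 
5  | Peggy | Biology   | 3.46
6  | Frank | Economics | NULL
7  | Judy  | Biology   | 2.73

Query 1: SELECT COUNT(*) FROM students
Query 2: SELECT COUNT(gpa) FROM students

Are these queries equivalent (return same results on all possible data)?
No, not equivalent

Query 1 returns: [(7,)]
Query 2 returns: [(6,)]

Reason: COUNT(*) includes NULLs, COUNT(column) excludes them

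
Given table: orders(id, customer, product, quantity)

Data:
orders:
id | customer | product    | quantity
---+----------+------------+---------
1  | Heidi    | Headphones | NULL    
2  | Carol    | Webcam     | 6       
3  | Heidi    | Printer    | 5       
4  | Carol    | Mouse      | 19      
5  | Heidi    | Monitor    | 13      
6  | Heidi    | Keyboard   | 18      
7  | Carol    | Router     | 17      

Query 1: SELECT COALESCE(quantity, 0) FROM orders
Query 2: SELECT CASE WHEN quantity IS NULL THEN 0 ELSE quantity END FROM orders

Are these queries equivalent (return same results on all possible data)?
Yes, equivalent

Both queries return: [(0,), (5,), (6,), (13,), (17,), (18,), (19,)]

Reason: COALESCE vs CASE for NULL handling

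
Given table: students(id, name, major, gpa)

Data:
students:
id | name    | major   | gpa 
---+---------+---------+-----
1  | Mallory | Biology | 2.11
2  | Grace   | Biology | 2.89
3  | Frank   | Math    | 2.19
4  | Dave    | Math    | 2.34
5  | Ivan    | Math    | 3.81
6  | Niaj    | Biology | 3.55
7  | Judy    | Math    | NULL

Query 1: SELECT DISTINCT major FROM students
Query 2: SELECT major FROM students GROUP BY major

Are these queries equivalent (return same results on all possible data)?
Yes, equivalent

Both queries return: [('Biology',), ('Math',)]

Reason: Both get unique majors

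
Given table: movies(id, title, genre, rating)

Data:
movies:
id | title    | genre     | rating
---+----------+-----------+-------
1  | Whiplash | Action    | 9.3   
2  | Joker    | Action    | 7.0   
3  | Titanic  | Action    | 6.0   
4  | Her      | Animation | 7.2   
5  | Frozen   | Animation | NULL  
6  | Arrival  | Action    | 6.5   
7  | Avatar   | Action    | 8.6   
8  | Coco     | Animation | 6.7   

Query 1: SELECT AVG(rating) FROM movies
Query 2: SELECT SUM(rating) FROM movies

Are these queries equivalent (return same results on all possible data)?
No, not equivalent

Query 1 returns: [(7.328571428571428,)]
Query 2 returns: [(51.3,)]

Reason: AVG vs SUM give different aggregate values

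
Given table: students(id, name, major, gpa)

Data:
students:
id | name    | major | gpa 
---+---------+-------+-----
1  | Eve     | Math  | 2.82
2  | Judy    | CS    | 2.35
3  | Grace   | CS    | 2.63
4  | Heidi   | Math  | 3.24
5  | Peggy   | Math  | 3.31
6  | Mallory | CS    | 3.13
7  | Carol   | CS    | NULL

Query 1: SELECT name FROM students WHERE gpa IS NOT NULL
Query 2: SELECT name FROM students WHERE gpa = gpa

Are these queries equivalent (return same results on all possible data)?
Yes, equivalent

Both queries return: [('Eve',), ('Grace',), ('Heidi',), ('Judy',), ('Mallory',), ('Peggy',)]

Reason: IS NOT NULL vs self-equality (both exclude NULLs)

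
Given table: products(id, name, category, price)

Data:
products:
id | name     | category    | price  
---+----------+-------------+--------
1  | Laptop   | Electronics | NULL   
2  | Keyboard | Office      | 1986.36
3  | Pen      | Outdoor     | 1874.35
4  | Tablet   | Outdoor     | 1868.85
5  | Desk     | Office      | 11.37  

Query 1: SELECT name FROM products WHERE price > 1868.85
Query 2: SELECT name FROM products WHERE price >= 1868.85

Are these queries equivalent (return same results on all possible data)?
No, not equivalent

Query 1 returns: [('Keyboard',), ('Pen',)]
Query 2 returns: [('Keyboard',), ('Pen',), ('Tablet',)]

Reason: > vs >= gives different results when price = 1868.85 exists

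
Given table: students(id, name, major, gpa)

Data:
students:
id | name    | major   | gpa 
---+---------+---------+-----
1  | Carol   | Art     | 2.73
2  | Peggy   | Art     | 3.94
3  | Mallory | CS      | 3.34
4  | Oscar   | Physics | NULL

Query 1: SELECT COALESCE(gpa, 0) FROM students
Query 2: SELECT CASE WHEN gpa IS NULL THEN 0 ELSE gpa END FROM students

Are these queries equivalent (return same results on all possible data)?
Yes, equivalent

Both queries return: [(0,), (2.73,), (3.34,), (3.94,)]

Reason: COALESCE vs CASE for NULL handling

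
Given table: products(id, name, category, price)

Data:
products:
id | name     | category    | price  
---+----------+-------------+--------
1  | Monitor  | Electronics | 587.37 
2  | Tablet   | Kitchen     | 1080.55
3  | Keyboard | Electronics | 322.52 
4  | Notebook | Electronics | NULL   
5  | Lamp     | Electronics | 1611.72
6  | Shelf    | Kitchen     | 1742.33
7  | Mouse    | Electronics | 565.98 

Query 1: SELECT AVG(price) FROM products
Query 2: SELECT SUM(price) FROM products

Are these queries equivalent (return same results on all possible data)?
No, not equivalent

Query 1 returns: [(985.0783333333334,)]
Query 2 returns: [(5910.47,)]

Reason: AVG vs SUM give different aggregate values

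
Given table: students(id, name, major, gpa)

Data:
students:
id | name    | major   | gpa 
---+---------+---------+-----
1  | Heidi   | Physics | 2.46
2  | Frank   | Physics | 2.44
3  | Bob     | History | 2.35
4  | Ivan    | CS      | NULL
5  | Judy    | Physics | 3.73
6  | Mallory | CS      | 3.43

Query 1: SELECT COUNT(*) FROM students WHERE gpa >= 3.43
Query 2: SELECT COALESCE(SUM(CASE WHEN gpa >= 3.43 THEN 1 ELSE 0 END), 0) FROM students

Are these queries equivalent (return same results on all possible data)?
Yes, equivalent

Both queries return: [(2,)]

Reason: COUNT with WHERE vs conditional SUM (COALESCE handles empty-table NULL)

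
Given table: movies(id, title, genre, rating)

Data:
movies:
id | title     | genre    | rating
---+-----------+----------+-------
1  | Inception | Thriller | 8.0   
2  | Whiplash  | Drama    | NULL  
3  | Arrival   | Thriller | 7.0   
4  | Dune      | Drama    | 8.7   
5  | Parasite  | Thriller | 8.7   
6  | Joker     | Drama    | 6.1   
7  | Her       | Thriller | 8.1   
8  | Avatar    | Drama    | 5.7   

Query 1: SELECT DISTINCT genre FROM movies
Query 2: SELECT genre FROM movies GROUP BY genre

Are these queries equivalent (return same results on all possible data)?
Yes, equivalent

Both queries return: [('Drama',), ('Thriller',)]

Reason: Both get unique genres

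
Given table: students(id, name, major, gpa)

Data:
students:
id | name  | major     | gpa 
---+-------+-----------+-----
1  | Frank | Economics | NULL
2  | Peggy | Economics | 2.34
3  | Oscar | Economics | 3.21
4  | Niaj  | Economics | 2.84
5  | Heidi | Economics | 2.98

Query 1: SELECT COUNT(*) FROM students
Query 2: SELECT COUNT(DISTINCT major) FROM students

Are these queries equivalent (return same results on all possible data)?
No, not equivalent

Query 1 returns: [(5,)]
Query 2 returns: [(1,)]

Reason: COUNT(*) counts rows, COUNT(DISTINCT major) counts unique majors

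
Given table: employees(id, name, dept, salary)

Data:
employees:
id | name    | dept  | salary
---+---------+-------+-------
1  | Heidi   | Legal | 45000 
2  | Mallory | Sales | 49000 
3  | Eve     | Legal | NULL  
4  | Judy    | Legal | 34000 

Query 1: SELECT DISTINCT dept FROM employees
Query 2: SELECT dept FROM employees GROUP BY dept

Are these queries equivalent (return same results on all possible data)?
Yes, equivalent

Both queries return: [('Legal',), ('Sales',)]

Reason: Both get unique depts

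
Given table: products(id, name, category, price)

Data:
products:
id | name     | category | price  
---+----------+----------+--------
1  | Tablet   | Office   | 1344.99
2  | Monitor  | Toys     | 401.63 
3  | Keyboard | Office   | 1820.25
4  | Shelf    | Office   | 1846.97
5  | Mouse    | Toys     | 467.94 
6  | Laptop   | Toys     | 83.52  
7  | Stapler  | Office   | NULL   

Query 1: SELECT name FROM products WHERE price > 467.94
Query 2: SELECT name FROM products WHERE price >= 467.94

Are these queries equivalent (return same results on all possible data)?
No, not equivalent

Query 1 returns: [('Tablet',), ('Keyboard',), ('Shelf',)]
Query 2 returns: [('Tablet',), ('Keyboard',), ('Shelf',), ('Mouse',)]

Reason: > vs >= gives different results when price = 467.94 exists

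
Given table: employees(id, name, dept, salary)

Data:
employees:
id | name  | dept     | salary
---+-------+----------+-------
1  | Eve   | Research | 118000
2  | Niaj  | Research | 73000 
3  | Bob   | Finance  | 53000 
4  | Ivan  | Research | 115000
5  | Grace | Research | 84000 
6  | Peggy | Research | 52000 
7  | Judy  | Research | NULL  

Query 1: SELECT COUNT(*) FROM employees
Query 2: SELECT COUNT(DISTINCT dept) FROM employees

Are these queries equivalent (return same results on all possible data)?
No, not equivalent

Query 1 returns: [(7,)]
Query 2 returns: [(2,)]

Reason: COUNT(*) counts rows, COUNT(DISTINCT dept) counts unique depts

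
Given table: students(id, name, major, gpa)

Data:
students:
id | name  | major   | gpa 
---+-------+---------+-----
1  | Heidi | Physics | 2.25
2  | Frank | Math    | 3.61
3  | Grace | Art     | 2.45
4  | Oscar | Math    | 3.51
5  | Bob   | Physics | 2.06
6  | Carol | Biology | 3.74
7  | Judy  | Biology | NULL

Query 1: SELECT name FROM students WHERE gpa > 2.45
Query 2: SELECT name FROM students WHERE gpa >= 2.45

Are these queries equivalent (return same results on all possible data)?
No, not equivalent

Query 1 returns: [('Frank',), ('Oscar',), ('Carol',)]
Query 2 returns: [('Frank',), ('Grace',), ('Oscar',), ('Carol',)]

Reason: > vs >= gives different results when gpa = 2.45 exists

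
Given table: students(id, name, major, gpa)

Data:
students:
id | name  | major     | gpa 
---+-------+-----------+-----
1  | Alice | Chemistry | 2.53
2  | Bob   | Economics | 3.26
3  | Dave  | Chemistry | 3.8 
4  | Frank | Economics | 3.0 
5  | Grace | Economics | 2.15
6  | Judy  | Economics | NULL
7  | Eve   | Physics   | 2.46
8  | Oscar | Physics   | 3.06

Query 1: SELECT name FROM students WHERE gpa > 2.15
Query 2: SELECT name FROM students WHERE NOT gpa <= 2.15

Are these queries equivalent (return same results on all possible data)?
Yes, equivalent

Both queries return: [('Alice',), ('Bob',), ('Dave',), ('Eve',), ('Frank',), ('Oscar',)]

Reason: Both filter gpa > 2.15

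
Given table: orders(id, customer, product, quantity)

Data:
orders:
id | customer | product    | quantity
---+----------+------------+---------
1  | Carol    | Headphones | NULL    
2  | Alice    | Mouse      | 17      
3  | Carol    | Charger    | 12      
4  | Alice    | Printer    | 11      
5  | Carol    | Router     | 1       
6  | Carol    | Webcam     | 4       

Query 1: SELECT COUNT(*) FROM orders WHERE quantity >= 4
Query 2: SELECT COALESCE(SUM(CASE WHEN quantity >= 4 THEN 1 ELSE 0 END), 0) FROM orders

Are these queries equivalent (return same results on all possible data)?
Yes, equivalent

Both queries return: [(4,)]

Reason: COUNT with WHERE vs conditional SUM (COALESCE handles empty-table NULL)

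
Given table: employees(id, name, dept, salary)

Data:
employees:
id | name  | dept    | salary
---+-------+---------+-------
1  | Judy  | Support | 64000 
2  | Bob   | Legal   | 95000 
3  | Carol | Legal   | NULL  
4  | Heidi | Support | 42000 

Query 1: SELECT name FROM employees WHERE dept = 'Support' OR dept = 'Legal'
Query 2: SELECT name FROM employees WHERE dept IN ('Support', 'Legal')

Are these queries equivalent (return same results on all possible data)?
Yes, equivalent

Both queries return: [('Bob',), ('Carol',), ('Heidi',), ('Judy',)]

Reason: OR vs IN are equivalent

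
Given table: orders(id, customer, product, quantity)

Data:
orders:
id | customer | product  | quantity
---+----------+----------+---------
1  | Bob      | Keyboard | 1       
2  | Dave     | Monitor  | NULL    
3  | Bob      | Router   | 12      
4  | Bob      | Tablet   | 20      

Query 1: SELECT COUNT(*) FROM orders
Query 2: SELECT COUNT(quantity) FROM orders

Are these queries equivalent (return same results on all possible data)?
No, not equivalent

Query 1 returns: [(4,)]
Query 2 returns: [(3,)]

Reason: COUNT(*) includes NULLs, COUNT(column) excludes them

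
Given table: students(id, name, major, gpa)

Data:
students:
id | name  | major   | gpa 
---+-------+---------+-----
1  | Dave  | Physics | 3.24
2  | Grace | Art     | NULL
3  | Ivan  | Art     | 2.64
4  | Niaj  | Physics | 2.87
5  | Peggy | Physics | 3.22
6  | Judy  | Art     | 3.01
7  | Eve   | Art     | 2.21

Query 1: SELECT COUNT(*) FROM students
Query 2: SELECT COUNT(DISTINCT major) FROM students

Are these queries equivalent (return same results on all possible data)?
No, not equivalent

Query 1 returns: [(7,)]
Query 2 returns: [(2,)]

Reason: COUNT(*) counts rows, COUNT(DISTINCT major) counts unique majors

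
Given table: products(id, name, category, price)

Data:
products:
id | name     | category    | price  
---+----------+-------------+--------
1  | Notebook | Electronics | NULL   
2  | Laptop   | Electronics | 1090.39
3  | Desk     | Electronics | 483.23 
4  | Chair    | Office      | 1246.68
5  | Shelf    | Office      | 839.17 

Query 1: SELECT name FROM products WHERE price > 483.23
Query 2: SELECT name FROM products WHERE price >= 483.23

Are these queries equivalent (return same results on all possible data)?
No, not equivalent

Query 1 returns: [('Laptop',), ('Chair',), ('Shelf',)]
Query 2 returns: [('Laptop',), ('Desk',), ('Chair',), ('Shelf',)]

Reason: > vs >= gives different results when price = 483.23 exists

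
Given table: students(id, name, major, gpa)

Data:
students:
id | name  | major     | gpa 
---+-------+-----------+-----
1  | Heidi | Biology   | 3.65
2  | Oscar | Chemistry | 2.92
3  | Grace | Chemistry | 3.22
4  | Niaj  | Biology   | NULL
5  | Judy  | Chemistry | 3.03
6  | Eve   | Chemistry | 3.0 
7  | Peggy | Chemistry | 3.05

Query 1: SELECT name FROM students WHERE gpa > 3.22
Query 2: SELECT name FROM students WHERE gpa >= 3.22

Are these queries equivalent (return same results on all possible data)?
No, not equivalent

Query 1 returns: [('Heidi',)]
Query 2 returns: [('Heidi',), ('Grace',)]

Reason: > vs >= gives different results when gpa = 3.22 exists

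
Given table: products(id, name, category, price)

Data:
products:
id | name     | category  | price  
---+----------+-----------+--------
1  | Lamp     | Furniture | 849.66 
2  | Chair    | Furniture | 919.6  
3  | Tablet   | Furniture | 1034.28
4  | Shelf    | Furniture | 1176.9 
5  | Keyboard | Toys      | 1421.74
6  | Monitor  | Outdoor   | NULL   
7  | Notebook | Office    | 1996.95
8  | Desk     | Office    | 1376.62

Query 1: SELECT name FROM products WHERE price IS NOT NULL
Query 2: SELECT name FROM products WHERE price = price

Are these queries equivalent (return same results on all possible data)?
Yes, equivalent

Both queries return: [('Chair',), ('Desk',), ('Keyboard',), ('Lamp',), ('Notebook',), ('Shelf',), ('Tablet',)]

Reason: IS NOT NULL vs self-equality (both exclude NULLs)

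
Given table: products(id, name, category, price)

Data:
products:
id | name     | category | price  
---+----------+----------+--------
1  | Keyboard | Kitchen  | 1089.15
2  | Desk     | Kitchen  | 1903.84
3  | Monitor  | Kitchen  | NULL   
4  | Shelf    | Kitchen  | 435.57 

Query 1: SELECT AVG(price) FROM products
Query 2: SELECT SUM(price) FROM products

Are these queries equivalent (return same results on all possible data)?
No, not equivalent

Query 1 returns: [(1142.8533333333332,)]
Query 2 returns: [(3428.56,)]

Reason: AVG vs SUM give different aggregate values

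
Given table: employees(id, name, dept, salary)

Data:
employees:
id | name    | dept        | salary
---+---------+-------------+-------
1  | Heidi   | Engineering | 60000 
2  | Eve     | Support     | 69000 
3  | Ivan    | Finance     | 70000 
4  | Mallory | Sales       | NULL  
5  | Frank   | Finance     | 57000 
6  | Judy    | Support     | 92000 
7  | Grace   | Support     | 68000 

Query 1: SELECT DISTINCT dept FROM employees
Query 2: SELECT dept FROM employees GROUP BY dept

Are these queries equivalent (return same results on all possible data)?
Yes, equivalent

Both queries return: [('Engineering',), ('Finance',), ('Sales',), ('Support',)]

Reason: Both get unique depts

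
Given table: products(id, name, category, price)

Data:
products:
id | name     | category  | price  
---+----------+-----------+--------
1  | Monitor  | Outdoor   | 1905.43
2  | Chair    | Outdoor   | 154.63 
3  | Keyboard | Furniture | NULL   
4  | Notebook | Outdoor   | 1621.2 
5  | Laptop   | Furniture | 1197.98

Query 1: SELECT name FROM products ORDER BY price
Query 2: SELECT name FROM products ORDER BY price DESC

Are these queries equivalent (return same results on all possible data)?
No, not equivalent

Query 1 returns: [('Keyboard',), ('Chair',), ('Laptop',), ('Notebook',), ('Monitor',)]
Query 2 returns: [('Monitor',), ('Notebook',), ('Laptop',), ('Chair',), ('Keyboard',)]

Reason: ASC vs DESC gives opposite ordering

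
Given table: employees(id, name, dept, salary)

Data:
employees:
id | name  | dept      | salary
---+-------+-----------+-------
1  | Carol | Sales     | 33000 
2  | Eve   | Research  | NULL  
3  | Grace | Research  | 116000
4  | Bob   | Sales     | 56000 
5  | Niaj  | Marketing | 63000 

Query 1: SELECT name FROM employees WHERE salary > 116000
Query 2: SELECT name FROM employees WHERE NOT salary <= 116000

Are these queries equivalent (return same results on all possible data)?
Yes, equivalent

Both queries return: []

Reason: Both filter salary > 116000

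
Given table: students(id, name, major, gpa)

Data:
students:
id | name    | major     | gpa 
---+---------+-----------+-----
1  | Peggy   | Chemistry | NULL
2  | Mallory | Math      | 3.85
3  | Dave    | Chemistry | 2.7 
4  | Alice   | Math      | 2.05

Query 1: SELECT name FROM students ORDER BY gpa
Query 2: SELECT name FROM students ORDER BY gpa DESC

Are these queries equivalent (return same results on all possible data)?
No, not equivalent

Query 1 returns: [('Peggy',), ('Alice',), ('Dave',), ('Mallory',)]
Query 2 returns: [('Mallory',), ('Dave',), ('Alice',), ('Peggy',)]

Reason: ASC vs DESC gives opposite ordering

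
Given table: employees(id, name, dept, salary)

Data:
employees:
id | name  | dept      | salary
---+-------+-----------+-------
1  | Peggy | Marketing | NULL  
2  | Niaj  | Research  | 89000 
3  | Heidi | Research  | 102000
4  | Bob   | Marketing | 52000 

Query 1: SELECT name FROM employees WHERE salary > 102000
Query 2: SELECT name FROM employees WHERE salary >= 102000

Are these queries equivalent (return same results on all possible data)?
No, not equivalent

Query 1 returns: []
Query 2 returns: [('Heidi',)]

Reason: > vs >= gives different results when salary = 102000 exists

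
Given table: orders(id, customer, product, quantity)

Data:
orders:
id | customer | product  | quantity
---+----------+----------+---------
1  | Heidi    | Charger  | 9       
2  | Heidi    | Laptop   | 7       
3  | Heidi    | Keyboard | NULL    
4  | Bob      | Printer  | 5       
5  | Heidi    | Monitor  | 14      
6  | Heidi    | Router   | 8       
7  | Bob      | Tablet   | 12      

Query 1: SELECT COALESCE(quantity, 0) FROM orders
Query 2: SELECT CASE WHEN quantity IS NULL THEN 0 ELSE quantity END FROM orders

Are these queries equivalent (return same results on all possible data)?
Yes, equivalent

Both queries return: [(0,), (5,), (7,), (8,), (9,), (12,), (14,)]

Reason: COALESCE vs CASE for NULL handling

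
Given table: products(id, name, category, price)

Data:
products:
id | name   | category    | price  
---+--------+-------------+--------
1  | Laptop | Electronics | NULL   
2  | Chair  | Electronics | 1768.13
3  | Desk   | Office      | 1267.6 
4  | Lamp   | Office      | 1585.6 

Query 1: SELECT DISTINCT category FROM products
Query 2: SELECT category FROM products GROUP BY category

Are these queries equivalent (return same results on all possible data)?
Yes, equivalent

Both queries return: [('Electronics',), ('Office',)]

Reason: Both get unique categorys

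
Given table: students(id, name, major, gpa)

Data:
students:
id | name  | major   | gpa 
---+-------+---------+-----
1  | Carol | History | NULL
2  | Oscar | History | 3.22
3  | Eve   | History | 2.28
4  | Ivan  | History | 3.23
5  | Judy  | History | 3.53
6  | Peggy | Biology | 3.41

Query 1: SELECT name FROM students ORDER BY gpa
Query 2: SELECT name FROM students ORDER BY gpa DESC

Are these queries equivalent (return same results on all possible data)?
No, not equivalent

Query 1 returns: [('Carol',), ('Eve',), ('Oscar',), ('Ivan',), ('Peggy',), ('Judy',)]
Query 2 returns: [('Judy',), ('Peggy',), ('Ivan',), ('Oscar',), ('Eve',), ('Carol',)]

Reason: ASC vs DESC gives opposite ordering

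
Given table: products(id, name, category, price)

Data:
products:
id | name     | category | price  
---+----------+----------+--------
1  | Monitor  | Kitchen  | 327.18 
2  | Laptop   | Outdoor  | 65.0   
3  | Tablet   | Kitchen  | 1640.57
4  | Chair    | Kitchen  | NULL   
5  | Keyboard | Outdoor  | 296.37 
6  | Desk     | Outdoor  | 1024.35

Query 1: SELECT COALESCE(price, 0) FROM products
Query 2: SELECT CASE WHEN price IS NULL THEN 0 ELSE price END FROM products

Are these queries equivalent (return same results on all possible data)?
Yes, equivalent

Both queries return: [(0,), (65.0,), (296.37,), (327.18,), (1024.35,), (1640.57,)]

Reason: COALESCE vs CASE for NULL handling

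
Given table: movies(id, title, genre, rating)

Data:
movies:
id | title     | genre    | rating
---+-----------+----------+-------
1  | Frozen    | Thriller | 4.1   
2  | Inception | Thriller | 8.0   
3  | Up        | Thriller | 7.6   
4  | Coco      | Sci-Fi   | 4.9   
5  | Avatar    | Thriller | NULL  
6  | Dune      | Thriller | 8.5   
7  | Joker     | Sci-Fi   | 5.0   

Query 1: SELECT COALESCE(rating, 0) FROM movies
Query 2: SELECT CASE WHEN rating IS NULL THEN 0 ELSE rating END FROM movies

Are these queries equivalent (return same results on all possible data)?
Yes, equivalent

Both queries return: [(0,), (4.1,), (4.9,), (5.0,), (7.6,), (8.0,), (8.5,)]

Reason: COALESCE vs CASE for NULL handling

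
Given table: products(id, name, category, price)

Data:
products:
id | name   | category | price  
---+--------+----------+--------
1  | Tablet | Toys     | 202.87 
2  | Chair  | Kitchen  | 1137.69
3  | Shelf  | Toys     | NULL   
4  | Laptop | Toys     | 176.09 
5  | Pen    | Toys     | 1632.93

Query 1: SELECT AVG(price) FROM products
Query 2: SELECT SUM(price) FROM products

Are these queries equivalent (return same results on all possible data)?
No, not equivalent

Query 1 returns: [(787.395,)]
Query 2 returns: [(3149.58,)]

Reason: AVG vs SUM give different aggregate values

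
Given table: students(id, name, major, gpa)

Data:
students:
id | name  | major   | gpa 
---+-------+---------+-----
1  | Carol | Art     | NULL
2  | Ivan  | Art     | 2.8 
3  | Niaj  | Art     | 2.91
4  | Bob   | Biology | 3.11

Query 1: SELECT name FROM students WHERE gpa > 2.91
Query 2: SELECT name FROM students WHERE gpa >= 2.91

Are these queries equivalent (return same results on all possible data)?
No, not equivalent

Query 1 returns: [('Bob',)]
Query 2 returns: [('Niaj',), ('Bob',)]

Reason: > vs >= gives different results when gpa = 2.91 exists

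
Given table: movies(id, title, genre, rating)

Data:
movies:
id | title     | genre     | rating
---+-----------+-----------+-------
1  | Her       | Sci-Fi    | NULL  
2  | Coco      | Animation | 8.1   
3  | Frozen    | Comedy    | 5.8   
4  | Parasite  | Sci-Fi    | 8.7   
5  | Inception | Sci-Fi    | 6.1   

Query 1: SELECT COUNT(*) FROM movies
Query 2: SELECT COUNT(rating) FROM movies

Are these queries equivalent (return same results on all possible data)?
No, not equivalent

Query 1 returns: [(5,)]
Query 2 returns: [(4,)]

Reason: COUNT(*) includes NULLs, COUNT(column) excludes them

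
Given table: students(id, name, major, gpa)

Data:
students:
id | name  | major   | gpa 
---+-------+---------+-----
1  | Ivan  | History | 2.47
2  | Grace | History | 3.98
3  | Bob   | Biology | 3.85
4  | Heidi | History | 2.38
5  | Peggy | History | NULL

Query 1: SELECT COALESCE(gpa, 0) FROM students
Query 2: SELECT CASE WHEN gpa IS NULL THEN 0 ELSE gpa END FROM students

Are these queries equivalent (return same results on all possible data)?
Yes, equivalent

Both queries return: [(0,), (2.38,), (2.47,), (3.85,), (3.98,)]

Reason: COALESCE vs CASE for NULL handling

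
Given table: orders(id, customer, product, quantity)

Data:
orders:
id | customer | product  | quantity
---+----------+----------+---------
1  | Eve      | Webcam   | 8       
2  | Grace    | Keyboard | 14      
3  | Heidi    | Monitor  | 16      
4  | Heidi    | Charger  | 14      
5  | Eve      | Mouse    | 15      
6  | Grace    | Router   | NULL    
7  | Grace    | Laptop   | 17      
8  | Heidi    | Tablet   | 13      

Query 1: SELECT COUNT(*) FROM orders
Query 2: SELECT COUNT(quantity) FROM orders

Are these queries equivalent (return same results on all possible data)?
No, not equivalent

Query 1 returns: [(8,)]
Query 2 returns: [(7,)]

Reason: COUNT(*) includes NULLs, COUNT(column) excludes them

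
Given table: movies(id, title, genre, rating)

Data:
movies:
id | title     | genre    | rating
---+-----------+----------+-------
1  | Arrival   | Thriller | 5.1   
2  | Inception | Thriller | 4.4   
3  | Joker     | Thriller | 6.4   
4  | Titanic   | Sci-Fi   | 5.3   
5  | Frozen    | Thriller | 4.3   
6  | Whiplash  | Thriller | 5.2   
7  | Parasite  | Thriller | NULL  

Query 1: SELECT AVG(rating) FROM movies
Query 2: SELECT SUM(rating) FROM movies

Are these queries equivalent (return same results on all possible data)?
No, not equivalent

Query 1 returns: [(5.116666666666666,)]
Query 2 returns: [(30.7,)]

Reason: AVG vs SUM give different aggregate values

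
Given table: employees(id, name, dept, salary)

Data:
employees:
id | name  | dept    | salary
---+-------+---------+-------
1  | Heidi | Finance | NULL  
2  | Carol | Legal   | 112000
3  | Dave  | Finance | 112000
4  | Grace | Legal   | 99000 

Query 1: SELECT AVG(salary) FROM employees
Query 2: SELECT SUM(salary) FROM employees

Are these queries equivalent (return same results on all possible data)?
No, not equivalent

Query 1 returns: [(107666.66666666667,)]
Query 2 returns: [(323000,)]

Reason: AVG vs SUM give different aggregate values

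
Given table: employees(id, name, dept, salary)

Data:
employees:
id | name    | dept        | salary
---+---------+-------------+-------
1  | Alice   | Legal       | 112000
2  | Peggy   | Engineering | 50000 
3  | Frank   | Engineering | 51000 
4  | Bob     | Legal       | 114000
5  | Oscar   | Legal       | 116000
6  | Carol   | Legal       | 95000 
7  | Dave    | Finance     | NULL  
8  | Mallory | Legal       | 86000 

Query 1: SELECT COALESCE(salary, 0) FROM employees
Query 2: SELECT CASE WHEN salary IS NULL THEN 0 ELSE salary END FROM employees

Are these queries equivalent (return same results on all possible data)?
Yes, equivalent

Both queries return: [(0,), (50000,), (51000,), (86000,), (95000,), (112000,), (114000,), (116000,)]

Reason: COALESCE vs CASE for NULL handling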